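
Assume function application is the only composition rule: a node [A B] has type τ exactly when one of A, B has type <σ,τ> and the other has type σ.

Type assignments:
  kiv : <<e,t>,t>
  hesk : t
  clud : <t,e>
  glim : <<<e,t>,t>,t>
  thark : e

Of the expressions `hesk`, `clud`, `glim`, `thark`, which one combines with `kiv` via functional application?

glim

hesk : t — no; kiv wants <e,t>, and hesk wants nothing (atomic).
clud : <t,e> — no; kiv wants <e,t>, and clud wants t.
glim — combines: glim : <<<e,t>,t>,t> takes kiv : <<e,t>,t> as argument, giving t.
thark : e — no; kiv wants <e,t>, and thark wants nothing (atomic).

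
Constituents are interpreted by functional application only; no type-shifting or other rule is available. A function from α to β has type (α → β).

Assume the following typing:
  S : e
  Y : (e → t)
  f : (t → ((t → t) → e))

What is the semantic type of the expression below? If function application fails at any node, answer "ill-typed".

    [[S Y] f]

At [S Y], Y : (e → t) takes S : e, giving t.
At [[S Y] f], f : (t → ((t → t) → e)) takes [S Y] : t, giving ((t → t) → e).

((t → t) → e)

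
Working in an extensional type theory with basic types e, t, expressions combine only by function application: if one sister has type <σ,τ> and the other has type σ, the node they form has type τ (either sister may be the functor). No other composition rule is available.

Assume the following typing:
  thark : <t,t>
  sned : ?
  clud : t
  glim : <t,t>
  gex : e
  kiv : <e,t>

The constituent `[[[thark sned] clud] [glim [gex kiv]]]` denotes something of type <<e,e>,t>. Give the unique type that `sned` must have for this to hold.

For [[[thark sned] clud] [glim [gex kiv]]] to have type <<e,e>,t> with [glim [gex kiv]] of type t, [[thark sned] clud] must be the function: [[thark sned] clud] : <t,<<e,e>,t>>.
For [[thark sned] clud] to have type <t,<<e,e>,t>> with clud of type t, [thark sned] must be the function: [thark sned] : <t,<t,<<e,e>,t>>>.
For [thark sned] to have type <t,<t,<<e,e>,t>>> with thark of type <t,t>, sned must be the function: sned : <<t,t>,<t,<t,<<e,e>,t>>>>.

<<t,t>,<t,<t,<<e,e>,t>>>>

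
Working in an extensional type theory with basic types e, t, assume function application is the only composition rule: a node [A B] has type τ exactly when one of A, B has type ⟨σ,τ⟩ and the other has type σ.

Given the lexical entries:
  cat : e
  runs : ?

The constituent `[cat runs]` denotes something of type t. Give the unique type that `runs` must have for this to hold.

⟨e,t⟩

For [cat runs] to have type t with cat of type e, runs must be the function: runs : ⟨e,t⟩.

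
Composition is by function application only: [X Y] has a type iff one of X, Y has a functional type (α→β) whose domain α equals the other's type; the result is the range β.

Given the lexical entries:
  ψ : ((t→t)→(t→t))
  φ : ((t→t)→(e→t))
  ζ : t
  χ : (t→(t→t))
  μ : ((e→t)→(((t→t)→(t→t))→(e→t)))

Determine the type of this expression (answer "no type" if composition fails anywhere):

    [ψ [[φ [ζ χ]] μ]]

[ζ χ]: (t→(t→t)) applied to t yields (t→t).
[φ [ζ χ]]: ((t→t)→(e→t)) applied to (t→t) yields (e→t).
[[φ [ζ χ]] μ]: ((e→t)→(((t→t)→(t→t))→(e→t))) applied to (e→t) yields (((t→t)→(t→t))→(e→t)).
[ψ [[φ [ζ χ]] μ]]: (((t→t)→(t→t))→(e→t)) applied to ((t→t)→(t→t)) yields (e→t).

(e→t)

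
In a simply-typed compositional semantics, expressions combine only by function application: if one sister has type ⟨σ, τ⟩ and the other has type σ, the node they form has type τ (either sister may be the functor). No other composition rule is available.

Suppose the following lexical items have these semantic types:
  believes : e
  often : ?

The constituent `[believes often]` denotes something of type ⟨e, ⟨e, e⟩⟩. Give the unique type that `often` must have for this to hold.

⟨e, ⟨e, ⟨e, e⟩⟩⟩

For [believes often] to have type ⟨e, ⟨e, e⟩⟩ with believes of type e, often must be the function: often : ⟨e, ⟨e, ⟨e, e⟩⟩⟩.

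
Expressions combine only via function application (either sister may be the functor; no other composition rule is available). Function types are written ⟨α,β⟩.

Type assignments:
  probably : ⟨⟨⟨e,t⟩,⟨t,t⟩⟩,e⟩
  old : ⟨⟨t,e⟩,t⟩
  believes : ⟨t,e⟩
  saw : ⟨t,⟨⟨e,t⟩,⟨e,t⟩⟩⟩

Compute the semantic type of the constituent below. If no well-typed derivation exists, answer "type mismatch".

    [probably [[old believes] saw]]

type mismatch

[old believes]: functor old : ⟨⟨t,e⟩,t⟩, argument believes : ⟨t,e⟩; result t.
[[old believes] saw]: functor saw : ⟨t,⟨⟨e,t⟩,⟨e,t⟩⟩⟩, argument [old believes] : t; result ⟨⟨e,t⟩,⟨e,t⟩⟩.
[probably [[old believes] saw]]: ⟨⟨⟨e,t⟩,⟨t,t⟩⟩,e⟩ with ⟨⟨e,t⟩,⟨e,t⟩⟩ — neither is a function whose domain matches the other; composition fails here.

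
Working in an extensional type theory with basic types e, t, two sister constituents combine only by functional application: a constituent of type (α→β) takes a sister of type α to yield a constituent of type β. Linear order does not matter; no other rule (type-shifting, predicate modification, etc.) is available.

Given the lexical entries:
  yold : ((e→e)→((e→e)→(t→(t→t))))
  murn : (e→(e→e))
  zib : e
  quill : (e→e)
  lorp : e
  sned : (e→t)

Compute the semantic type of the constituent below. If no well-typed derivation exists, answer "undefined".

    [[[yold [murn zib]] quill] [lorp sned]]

(t→t)

At [murn zib], murn : (e→(e→e)) takes zib : e, giving (e→e).
At [yold [murn zib]], yold : ((e→e)→((e→e)→(t→(t→t)))) takes [murn zib] : (e→e), giving ((e→e)→(t→(t→t))).
At [[yold [murn zib]] quill], [yold [murn zib]] : ((e→e)→(t→(t→t))) takes quill : (e→e), giving (t→(t→t)).
At [lorp sned], sned : (e→t) takes lorp : e, giving t.
At [[[yold [murn zib]] quill] [lorp sned]], [[yold [murn zib]] quill] : (t→(t→t)) takes [lorp sned] : t, giving (t→t).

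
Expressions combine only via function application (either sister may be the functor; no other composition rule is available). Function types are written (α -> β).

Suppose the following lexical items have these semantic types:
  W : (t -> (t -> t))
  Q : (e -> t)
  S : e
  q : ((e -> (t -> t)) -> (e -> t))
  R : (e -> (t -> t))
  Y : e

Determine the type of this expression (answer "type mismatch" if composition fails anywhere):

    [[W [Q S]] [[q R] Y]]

t

[Q S]: functor Q : (e -> t), argument S : e; result t.
[W [Q S]]: functor W : (t -> (t -> t)), argument [Q S] : t; result (t -> t).
[q R]: functor q : ((e -> (t -> t)) -> (e -> t)), argument R : (e -> (t -> t)); result (e -> t).
[[q R] Y]: functor [q R] : (e -> t), argument Y : e; result t.
[[W [Q S]] [[q R] Y]]: functor [W [Q S]] : (t -> t), argument [[q R] Y] : t; result t.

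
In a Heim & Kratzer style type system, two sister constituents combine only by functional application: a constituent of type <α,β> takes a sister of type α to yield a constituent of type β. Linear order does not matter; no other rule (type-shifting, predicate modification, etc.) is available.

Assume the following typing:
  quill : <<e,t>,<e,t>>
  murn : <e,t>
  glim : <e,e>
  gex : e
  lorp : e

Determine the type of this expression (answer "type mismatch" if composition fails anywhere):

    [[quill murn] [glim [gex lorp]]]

type mismatch

[quill murn] — quill of type <<e,t>,<e,t>> combines with murn of type <e,t>: type <e,t>.
[gex lorp]: e with e — neither is a function whose domain matches the other; composition fails here.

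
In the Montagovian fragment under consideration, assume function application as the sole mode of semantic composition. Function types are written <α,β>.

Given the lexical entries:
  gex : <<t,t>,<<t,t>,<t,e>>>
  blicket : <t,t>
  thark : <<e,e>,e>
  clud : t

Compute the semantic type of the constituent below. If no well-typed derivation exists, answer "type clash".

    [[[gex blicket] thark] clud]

[gex blicket]: <<t,t>,<<t,t>,<t,e>>> applied to <t,t> yields <<t,t>,<t,e>>.
[[gex blicket] thark]: <<t,t>,<t,e>> and <<e,e>,e> cannot combine by function application — type clash.

type clash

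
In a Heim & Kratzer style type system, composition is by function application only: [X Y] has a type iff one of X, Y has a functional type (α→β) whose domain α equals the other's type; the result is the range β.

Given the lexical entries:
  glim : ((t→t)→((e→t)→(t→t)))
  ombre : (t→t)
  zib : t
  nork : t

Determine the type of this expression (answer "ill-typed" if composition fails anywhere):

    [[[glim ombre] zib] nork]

ill-typed

[glim ombre]: functor glim : ((t→t)→((e→t)→(t→t))), argument ombre : (t→t); result ((e→t)→(t→t)).
[[glim ombre] zib]: ((e→t)→(t→t)) and t cannot combine by function application — type clash.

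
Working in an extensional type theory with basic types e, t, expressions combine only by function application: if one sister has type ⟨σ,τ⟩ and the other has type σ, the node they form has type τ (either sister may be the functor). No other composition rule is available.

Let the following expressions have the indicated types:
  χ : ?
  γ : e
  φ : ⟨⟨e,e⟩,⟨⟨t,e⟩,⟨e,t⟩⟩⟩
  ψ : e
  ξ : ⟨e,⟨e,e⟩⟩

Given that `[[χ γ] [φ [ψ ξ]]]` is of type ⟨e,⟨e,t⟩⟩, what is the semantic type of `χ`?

At [[χ γ] [φ [ψ ξ]]] (required: ⟨e,⟨e,t⟩⟩): [φ [ψ ξ]] is ⟨⟨t,e⟩,⟨e,t⟩⟩, which is not a function with range ⟨e,⟨e,t⟩⟩; hence [χ γ] is the functor — type ⟨⟨⟨t,e⟩,⟨e,t⟩⟩,⟨e,⟨e,t⟩⟩⟩.
At [χ γ] (required: ⟨⟨⟨t,e⟩,⟨e,t⟩⟩,⟨e,⟨e,t⟩⟩⟩): γ is e, which is not a function with range ⟨⟨⟨t,e⟩,⟨e,t⟩⟩,⟨e,⟨e,t⟩⟩⟩; hence χ is the functor — type ⟨e,⟨⟨⟨t,e⟩,⟨e,t⟩⟩,⟨e,⟨e,t⟩⟩⟩⟩.

⟨e,⟨⟨⟨t,e⟩,⟨e,t⟩⟩,⟨e,⟨e,t⟩⟩⟩⟩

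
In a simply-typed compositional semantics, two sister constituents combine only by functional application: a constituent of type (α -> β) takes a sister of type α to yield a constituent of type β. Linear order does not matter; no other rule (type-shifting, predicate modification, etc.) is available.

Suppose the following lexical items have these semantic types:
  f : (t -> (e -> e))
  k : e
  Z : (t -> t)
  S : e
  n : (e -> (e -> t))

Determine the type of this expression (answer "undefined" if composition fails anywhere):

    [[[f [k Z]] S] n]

undefined

At [k Z]: neither e nor (t -> t) can take the other as argument; the node is ill-typed.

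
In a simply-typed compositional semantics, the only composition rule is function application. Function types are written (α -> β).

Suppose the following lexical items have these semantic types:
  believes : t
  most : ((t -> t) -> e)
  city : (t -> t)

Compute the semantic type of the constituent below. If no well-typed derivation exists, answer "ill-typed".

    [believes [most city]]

[most city]: most is ((t -> t) -> e), city is (t -> t); result e.
[believes [most city]]: t with e — neither is a function whose domain matches the other; composition fails here.

ill-typed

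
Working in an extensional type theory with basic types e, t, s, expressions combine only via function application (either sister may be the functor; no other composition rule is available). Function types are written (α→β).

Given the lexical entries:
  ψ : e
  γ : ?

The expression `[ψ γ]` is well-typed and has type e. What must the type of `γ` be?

[ψ γ] is required to be e. ψ : e cannot yield e as functor, so γ : (e→e).

(e→e)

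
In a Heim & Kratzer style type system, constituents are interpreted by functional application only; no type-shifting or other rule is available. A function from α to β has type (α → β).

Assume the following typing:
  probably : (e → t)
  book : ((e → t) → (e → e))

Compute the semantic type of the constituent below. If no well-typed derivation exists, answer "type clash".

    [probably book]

[probably book] — book of type ((e → t) → (e → e)) combines with probably of type (e → t): type (e → e).

(e → e)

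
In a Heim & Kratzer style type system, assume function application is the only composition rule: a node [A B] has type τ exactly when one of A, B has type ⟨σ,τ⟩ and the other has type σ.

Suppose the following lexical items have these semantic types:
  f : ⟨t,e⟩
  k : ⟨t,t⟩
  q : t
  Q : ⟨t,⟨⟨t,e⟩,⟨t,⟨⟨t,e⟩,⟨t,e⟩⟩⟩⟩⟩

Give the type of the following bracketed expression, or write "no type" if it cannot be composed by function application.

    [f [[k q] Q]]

[k q]: functor k : ⟨t,t⟩, argument q : t; result t.
[[k q] Q]: functor Q : ⟨t,⟨⟨t,e⟩,⟨t,⟨⟨t,e⟩,⟨t,e⟩⟩⟩⟩⟩, argument [k q] : t; result ⟨⟨t,e⟩,⟨t,⟨⟨t,e⟩,⟨t,e⟩⟩⟩⟩.
[f [[k q] Q]]: functor [[k q] Q] : ⟨⟨t,e⟩,⟨t,⟨⟨t,e⟩,⟨t,e⟩⟩⟩⟩, argument f : ⟨t,e⟩; result ⟨t,⟨⟨t,e⟩,⟨t,e⟩⟩⟩.

⟨t,⟨⟨t,e⟩,⟨t,e⟩⟩⟩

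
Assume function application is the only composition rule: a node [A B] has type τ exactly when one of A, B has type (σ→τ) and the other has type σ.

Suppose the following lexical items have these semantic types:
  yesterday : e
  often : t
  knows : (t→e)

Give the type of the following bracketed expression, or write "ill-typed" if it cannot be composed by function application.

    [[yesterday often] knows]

[yesterday often]: e with t — neither is a function whose domain matches the other; composition fails here.

ill-typed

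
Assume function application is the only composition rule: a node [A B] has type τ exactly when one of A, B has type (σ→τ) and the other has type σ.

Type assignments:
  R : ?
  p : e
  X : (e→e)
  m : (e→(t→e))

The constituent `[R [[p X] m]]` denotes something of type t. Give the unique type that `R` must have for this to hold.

[R [[p X] m]] is required to be t. [[p X] m] : (t→e) cannot yield t as functor, so R : ((t→e)→t).

((t→e)→t)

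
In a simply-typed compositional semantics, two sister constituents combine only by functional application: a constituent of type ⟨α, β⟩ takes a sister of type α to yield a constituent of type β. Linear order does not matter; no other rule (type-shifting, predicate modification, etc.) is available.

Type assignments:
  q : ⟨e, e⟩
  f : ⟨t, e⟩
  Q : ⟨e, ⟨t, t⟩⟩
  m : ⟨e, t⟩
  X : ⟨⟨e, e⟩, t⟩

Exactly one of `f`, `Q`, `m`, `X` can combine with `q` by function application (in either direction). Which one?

f : ⟨t, e⟩ — neither side's domain matches the other.
Q : ⟨e, ⟨t, t⟩⟩ — neither side's domain matches the other.
m : ⟨e, t⟩ — neither side's domain matches the other.
X — combines: X : ⟨⟨e, e⟩, t⟩ takes q : ⟨e, e⟩ as argument, giving t.

X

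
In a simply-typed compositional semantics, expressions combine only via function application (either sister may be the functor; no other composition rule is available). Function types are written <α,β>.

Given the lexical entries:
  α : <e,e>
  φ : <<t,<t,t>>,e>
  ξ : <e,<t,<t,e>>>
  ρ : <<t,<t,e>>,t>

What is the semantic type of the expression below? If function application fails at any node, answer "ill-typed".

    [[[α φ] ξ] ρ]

[α φ]: <e,e> with <<t,<t,t>>,e> — neither is a function whose domain matches the other; composition fails here.

ill-typed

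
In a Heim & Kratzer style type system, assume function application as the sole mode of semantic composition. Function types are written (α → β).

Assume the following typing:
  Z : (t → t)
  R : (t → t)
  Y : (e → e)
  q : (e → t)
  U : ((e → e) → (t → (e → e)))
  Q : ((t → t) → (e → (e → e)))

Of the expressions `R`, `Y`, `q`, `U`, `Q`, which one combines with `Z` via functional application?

Q

R : (t → t) — neither side's domain matches the other.
Y : (e → e) — neither side's domain matches the other.
q : (e → t) — neither side's domain matches the other.
U : ((e → e) → (t → (e → e))) — neither side's domain matches the other.
Q — combines: Q : ((t → t) → (e → (e → e))) takes Z : (t → t) as argument, giving (e → (e → e)).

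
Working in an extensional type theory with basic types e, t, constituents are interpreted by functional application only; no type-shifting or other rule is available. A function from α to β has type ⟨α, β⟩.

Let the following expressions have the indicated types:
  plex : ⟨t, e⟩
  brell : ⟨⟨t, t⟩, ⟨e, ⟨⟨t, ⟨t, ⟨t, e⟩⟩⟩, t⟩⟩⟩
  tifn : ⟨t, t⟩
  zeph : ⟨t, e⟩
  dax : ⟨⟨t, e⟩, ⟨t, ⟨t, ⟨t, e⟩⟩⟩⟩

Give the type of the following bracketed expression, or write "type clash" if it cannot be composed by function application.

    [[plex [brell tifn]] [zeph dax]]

[brell tifn]: brell is ⟨⟨t, t⟩, ⟨e, ⟨⟨t, ⟨t, ⟨t, e⟩⟩⟩, t⟩⟩⟩, tifn is ⟨t, t⟩; result ⟨e, ⟨⟨t, ⟨t, ⟨t, e⟩⟩⟩, t⟩⟩.
[plex [brell tifn]]: ⟨t, e⟩ and ⟨e, ⟨⟨t, ⟨t, ⟨t, e⟩⟩⟩, t⟩⟩ cannot combine by function application — type clash.

type clash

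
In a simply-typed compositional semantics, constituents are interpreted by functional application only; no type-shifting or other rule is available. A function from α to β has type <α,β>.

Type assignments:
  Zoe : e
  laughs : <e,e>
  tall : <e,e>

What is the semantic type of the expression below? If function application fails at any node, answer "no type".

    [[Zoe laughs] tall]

e

[Zoe laughs] — laughs of type <e,e> combines with Zoe of type e: type e.
[[Zoe laughs] tall] — tall of type <e,e> combines with [Zoe laughs] of type e: type e.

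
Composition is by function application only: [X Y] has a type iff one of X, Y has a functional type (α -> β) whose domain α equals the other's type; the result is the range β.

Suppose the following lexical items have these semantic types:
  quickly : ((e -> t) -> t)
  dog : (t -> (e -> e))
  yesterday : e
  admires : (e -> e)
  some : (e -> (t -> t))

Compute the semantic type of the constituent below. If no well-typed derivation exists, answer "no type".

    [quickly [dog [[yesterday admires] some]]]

no type

At [yesterday admires], admires : (e -> e) takes yesterday : e, giving e.
At [[yesterday admires] some], some : (e -> (t -> t)) takes [yesterday admires] : e, giving (t -> t).
[dog [[yesterday admires] some]]: (t -> (e -> e)) with (t -> t) — neither is a function whose domain matches the other; composition fails here.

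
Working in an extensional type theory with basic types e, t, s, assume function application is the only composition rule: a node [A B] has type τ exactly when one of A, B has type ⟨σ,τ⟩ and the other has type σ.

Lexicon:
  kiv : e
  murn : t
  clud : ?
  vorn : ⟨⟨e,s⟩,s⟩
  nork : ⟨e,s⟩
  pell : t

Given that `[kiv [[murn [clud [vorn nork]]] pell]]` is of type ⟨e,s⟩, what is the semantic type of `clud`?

At [kiv [[murn [clud [vorn nork]]] pell]] (required: ⟨e,s⟩): kiv is e, which is not a function with range ⟨e,s⟩; hence [[murn [clud [vorn nork]]] pell] is the functor — type ⟨e,⟨e,s⟩⟩.
At [[murn [clud [vorn nork]]] pell] (required: ⟨e,⟨e,s⟩⟩): pell is t, which is not a function with range ⟨e,⟨e,s⟩⟩; hence [murn [clud [vorn nork]]] is the functor — type ⟨t,⟨e,⟨e,s⟩⟩⟩.
At [murn [clud [vorn nork]]] (required: ⟨t,⟨e,⟨e,s⟩⟩⟩): murn is t, which is not a function with range ⟨t,⟨e,⟨e,s⟩⟩⟩; hence [clud [vorn nork]] is the functor — type ⟨t,⟨t,⟨e,⟨e,s⟩⟩⟩⟩.
At [clud [vorn nork]] (required: ⟨t,⟨t,⟨e,⟨e,s⟩⟩⟩⟩): [vorn nork] is s, which is not a function with range ⟨t,⟨t,⟨e,⟨e,s⟩⟩⟩⟩; hence clud is the functor — type ⟨s,⟨t,⟨t,⟨e,⟨e,s⟩⟩⟩⟩⟩.

⟨s,⟨t,⟨t,⟨e,⟨e,s⟩⟩⟩⟩⟩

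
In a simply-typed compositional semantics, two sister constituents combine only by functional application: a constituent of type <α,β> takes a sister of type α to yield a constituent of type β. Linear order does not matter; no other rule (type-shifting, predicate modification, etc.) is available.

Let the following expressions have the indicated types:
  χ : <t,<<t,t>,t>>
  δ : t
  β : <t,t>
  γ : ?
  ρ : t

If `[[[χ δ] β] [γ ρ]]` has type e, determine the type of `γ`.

[[[χ δ] β] [γ ρ]] is required to be e. [[χ δ] β] : t cannot yield e as functor, so [γ ρ] : <t,e>.
[γ ρ] is required to be <t,e>. ρ : t cannot yield <t,e> as functor, so γ : <t,<t,e>>.

<t,<t,e>>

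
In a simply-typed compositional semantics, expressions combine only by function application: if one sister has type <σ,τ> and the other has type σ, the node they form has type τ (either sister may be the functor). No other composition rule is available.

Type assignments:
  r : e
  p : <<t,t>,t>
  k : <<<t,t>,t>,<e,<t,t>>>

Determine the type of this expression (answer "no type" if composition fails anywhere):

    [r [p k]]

[p k]: <<<t,t>,t>,<e,<t,t>>> applied to <<t,t>,t> yields <e,<t,t>>.
[r [p k]]: <e,<t,t>> applied to e yields <t,t>.

<t,t>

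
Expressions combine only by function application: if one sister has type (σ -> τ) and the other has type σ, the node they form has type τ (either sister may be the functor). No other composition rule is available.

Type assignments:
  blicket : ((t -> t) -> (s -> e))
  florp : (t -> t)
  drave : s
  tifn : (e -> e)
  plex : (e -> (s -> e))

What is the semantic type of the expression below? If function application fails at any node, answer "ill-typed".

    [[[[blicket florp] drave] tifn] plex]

[blicket florp]: blicket is ((t -> t) -> (s -> e)), florp is (t -> t); result (s -> e).
[[blicket florp] drave]: [blicket florp] is (s -> e), drave is s; result e.
[[[blicket florp] drave] tifn]: tifn is (e -> e), [[blicket florp] drave] is e; result e.
[[[[blicket florp] drave] tifn] plex]: plex is (e -> (s -> e)), [[[blicket florp] drave] tifn] is e; result (s -> e).

(s -> e)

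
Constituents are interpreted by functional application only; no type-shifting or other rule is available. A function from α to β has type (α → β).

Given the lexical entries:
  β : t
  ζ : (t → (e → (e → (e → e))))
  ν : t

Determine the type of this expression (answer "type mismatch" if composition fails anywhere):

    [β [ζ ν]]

[ζ ν] — ζ of type (t → (e → (e → (e → e)))) combines with ν of type t: type (e → (e → (e → e))).
[β [ζ ν]]: t and (e → (e → (e → e))) cannot combine by function application — type clash.

type mismatch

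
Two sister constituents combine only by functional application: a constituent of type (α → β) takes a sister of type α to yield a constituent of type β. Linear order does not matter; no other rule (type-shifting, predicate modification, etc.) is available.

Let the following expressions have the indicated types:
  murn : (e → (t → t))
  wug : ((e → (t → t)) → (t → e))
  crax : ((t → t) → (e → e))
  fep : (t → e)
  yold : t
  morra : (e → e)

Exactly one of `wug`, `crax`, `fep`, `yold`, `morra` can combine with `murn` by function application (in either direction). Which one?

wug — combines: wug : ((e → (t → t)) → (t → e)) takes murn : (e → (t → t)) as argument, giving (t → e).
crax : ((t → t) → (e → e)) — no; murn wants e, and crax wants (t → t).
fep : (t → e) — no; murn wants e, and fep wants t.
yold : t — no; murn wants e, and yold wants nothing (atomic).
morra : (e → e) — no; murn wants e, and morra wants e.

wug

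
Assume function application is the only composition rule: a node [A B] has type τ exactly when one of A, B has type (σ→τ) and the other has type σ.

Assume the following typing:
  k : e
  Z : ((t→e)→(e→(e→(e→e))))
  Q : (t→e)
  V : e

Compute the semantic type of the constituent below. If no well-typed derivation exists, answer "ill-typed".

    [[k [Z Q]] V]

[Z Q]: Z is ((t→e)→(e→(e→(e→e)))), Q is (t→e); result (e→(e→(e→e))).
[k [Z Q]]: [Z Q] is (e→(e→(e→e))), k is e; result (e→(e→e)).
[[k [Z Q]] V]: [k [Z Q]] is (e→(e→e)), V is e; result (e→e).

(e→e)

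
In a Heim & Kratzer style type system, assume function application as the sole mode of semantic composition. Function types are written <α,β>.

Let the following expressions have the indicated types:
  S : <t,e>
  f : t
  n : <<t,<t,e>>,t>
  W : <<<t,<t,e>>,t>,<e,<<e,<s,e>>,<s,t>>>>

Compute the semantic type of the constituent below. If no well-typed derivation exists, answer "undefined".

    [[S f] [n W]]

<<e,<s,e>>,<s,t>>

[S f]: <t,e> applied to t yields e.
[n W]: <<<t,<t,e>>,t>,<e,<<e,<s,e>>,<s,t>>>> applied to <<t,<t,e>>,t> yields <e,<<e,<s,e>>,<s,t>>>.
[[S f] [n W]]: <e,<<e,<s,e>>,<s,t>>> applied to e yields <<e,<s,e>>,<s,t>>.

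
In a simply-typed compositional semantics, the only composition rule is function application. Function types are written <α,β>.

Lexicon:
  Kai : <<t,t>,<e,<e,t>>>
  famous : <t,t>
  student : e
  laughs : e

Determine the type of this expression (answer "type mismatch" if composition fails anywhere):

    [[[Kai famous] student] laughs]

t

[Kai famous]: Kai is <<t,t>,<e,<e,t>>>, famous is <t,t>; result <e,<e,t>>.
[[Kai famous] student]: [Kai famous] is <e,<e,t>>, student is e; result <e,t>.
[[[Kai famous] student] laughs]: [[Kai famous] student] is <e,t>, laughs is e; result t.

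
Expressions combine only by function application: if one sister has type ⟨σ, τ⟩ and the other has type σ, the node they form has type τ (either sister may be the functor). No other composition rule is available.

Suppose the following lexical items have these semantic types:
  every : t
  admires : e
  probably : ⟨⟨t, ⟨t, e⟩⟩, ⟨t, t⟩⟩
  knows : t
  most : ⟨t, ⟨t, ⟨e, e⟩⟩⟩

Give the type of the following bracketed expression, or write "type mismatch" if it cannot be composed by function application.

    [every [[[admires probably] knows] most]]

type mismatch

[admires probably]: e with ⟨⟨t, ⟨t, e⟩⟩, ⟨t, t⟩⟩ — neither is a function whose domain matches the other; composition fails here.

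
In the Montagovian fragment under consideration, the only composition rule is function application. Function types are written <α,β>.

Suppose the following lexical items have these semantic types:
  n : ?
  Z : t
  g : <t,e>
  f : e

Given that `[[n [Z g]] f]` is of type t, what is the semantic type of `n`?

<e,<e,t>>

At [[n [Z g]] f] (required: t): f is e, which is not a function with range t; hence [n [Z g]] is the functor — type <e,t>.
At [n [Z g]] (required: <e,t>): [Z g] is e, which is not a function with range <e,t>; hence n is the functor — type <e,<e,t>>.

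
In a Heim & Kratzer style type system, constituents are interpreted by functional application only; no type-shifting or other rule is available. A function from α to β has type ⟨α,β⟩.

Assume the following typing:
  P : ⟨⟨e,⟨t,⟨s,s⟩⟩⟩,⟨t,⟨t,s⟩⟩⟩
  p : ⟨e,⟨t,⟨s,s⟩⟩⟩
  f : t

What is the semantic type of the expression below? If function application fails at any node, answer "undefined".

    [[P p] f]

[P p]: ⟨⟨e,⟨t,⟨s,s⟩⟩⟩,⟨t,⟨t,s⟩⟩⟩ applied to ⟨e,⟨t,⟨s,s⟩⟩⟩ yields ⟨t,⟨t,s⟩⟩.
[[P p] f]: ⟨t,⟨t,s⟩⟩ applied to t yields ⟨t,s⟩.

⟨t,s⟩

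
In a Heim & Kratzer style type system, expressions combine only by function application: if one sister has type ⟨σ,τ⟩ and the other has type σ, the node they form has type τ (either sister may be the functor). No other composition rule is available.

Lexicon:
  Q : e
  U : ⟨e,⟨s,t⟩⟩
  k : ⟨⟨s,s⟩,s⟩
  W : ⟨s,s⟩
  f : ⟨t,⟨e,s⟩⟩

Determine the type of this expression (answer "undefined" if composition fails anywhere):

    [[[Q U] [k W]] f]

⟨e,s⟩

[Q U]: U is ⟨e,⟨s,t⟩⟩, Q is e; result ⟨s,t⟩.
[k W]: k is ⟨⟨s,s⟩,s⟩, W is ⟨s,s⟩; result s.
[[Q U] [k W]]: [Q U] is ⟨s,t⟩, [k W] is s; result t.
[[[Q U] [k W]] f]: f is ⟨t,⟨e,s⟩⟩, [[Q U] [k W]] is t; result ⟨e,s⟩.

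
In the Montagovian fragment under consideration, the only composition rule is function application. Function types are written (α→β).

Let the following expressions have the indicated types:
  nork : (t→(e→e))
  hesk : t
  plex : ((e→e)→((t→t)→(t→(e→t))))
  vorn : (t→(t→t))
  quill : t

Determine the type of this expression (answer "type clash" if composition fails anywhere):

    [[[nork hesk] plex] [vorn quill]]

[nork hesk] — nork of type (t→(e→e)) combines with hesk of type t: type (e→e).
[[nork hesk] plex] — plex of type ((e→e)→((t→t)→(t→(e→t)))) combines with [nork hesk] of type (e→e): type ((t→t)→(t→(e→t))).
[vorn quill] — vorn of type (t→(t→t)) combines with quill of type t: type (t→t).
[[[nork hesk] plex] [vorn quill]] — [[nork hesk] plex] of type ((t→t)→(t→(e→t))) combines with [vorn quill] of type (t→t): type (t→(e→t)).

(t→(e→t))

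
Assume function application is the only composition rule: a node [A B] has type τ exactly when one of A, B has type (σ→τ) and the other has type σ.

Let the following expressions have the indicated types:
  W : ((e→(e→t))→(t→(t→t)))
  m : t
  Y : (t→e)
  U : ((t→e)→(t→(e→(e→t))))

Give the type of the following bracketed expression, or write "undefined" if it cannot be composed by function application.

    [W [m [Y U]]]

(t→(t→t))

[Y U]: U is ((t→e)→(t→(e→(e→t)))), Y is (t→e); result (t→(e→(e→t))).
[m [Y U]]: [Y U] is (t→(e→(e→t))), m is t; result (e→(e→t)).
[W [m [Y U]]]: W is ((e→(e→t))→(t→(t→t))), [m [Y U]] is (e→(e→t)); result (t→(t→t)).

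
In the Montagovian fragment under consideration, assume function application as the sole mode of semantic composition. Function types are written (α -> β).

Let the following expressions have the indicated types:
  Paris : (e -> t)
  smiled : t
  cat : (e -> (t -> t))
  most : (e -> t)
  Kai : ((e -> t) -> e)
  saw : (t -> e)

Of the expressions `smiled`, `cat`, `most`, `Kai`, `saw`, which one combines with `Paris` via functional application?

smiled : t — no; Paris wants e, and smiled wants nothing (atomic).
cat : (e -> (t -> t)) — no; Paris wants e, and cat wants e.
most : (e -> t) — no; Paris wants e, and most wants e.
Kai — combines: Kai : ((e -> t) -> e) takes Paris : (e -> t) as argument, giving e.
saw : (t -> e) — no; Paris wants e, and saw wants t.

Kai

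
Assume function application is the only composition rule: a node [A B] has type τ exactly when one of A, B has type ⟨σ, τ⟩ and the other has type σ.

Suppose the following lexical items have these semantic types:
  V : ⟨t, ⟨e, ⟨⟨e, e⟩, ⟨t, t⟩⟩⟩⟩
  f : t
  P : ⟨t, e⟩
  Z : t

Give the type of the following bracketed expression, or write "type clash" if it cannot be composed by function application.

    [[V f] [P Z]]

⟨⟨e, e⟩, ⟨t, t⟩⟩

[V f] — V of type ⟨t, ⟨e, ⟨⟨e, e⟩, ⟨t, t⟩⟩⟩⟩ combines with f of type t: type ⟨e, ⟨⟨e, e⟩, ⟨t, t⟩⟩⟩.
[P Z] — P of type ⟨t, e⟩ combines with Z of type t: type e.
[[V f] [P Z]] — [V f] of type ⟨e, ⟨⟨e, e⟩, ⟨t, t⟩⟩⟩ combines with [P Z] of type e: type ⟨⟨e, e⟩, ⟨t, t⟩⟩.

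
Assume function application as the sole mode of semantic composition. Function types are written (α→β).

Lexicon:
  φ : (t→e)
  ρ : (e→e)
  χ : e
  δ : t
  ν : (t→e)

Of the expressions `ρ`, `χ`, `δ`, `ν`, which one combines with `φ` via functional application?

ρ : (e→e) — neither side's domain matches the other.
χ : e — neither side's domain matches the other.
δ — combines: φ : (t→e) takes δ : t as argument, giving e.
ν : (t→e) — neither side's domain matches the other.

δ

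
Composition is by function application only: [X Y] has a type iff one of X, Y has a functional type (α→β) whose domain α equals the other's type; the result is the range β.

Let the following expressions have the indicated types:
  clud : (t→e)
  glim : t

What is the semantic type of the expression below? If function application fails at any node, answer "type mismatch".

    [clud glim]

e

[clud glim]: functor clud : (t→e), argument glim : t; result e.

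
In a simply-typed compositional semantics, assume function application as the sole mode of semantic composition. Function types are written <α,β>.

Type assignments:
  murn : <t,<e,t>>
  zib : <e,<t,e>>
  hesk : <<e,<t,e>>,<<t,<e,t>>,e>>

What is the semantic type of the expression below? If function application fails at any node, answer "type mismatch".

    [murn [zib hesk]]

At [zib hesk], hesk : <<e,<t,e>>,<<t,<e,t>>,e>> takes zib : <e,<t,e>>, giving <<t,<e,t>>,e>.
At [murn [zib hesk]], [zib hesk] : <<t,<e,t>>,e> takes murn : <t,<e,t>>, giving e.

e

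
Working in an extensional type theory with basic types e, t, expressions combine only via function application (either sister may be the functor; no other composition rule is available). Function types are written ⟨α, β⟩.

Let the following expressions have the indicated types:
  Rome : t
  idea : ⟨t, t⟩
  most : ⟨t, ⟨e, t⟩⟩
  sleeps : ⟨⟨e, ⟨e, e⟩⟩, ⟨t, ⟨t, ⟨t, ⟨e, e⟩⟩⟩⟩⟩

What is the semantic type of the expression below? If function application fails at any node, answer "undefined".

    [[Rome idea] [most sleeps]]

[Rome idea] — idea of type ⟨t, t⟩ combines with Rome of type t: type t.
At [most sleeps]: neither ⟨t, ⟨e, t⟩⟩ nor ⟨⟨e, ⟨e, e⟩⟩, ⟨t, ⟨t, ⟨t, ⟨e, e⟩⟩⟩⟩⟩ can take the other as argument; the node is ill-typed.

undefined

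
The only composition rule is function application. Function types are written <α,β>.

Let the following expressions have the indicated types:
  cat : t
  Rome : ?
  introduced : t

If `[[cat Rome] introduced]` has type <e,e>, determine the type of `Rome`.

<t,<t,<e,e>>>

For [[cat Rome] introduced] to have type <e,e> with introduced of type t, [cat Rome] must be the function: [cat Rome] : <t,<e,e>>.
For [cat Rome] to have type <t,<e,e>> with cat of type t, Rome must be the function: Rome : <t,<t,<e,e>>>.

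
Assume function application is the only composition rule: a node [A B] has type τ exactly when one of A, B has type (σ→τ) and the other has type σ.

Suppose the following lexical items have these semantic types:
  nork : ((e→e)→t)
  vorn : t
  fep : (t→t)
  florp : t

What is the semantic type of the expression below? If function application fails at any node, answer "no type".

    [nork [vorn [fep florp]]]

no type

[fep florp]: functor fep : (t→t), argument florp : t; result t.
[vorn [fep florp]]: t and t cannot combine by function application — type clash.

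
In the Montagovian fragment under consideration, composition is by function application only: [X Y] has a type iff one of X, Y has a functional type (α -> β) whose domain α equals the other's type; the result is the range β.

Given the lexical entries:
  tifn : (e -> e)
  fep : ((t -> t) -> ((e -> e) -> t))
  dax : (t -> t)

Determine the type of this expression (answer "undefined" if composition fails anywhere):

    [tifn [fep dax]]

t

[fep dax]: ((t -> t) -> ((e -> e) -> t)) applied to (t -> t) yields ((e -> e) -> t).
[tifn [fep dax]]: ((e -> e) -> t) applied to (e -> e) yields t.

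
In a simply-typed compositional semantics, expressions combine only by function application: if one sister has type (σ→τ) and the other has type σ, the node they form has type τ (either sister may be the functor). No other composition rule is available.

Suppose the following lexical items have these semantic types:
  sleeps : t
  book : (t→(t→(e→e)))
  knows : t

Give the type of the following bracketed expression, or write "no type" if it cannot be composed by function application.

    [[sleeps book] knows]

(e→e)

[sleeps book]: functor book : (t→(t→(e→e))), argument sleeps : t; result (t→(e→e)).
[[sleeps book] knows]: functor [sleeps book] : (t→(e→e)), argument knows : t; result (e→e).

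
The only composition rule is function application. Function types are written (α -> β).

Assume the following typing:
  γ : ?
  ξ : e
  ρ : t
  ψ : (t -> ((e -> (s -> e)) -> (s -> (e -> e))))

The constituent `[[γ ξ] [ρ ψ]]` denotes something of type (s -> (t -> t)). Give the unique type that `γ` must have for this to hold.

(e -> (((e -> (s -> e)) -> (s -> (e -> e))) -> (s -> (t -> t))))

[[γ ξ] [ρ ψ]] is required to be (s -> (t -> t)). [ρ ψ] : ((e -> (s -> e)) -> (s -> (e -> e))) cannot yield (s -> (t -> t)) as functor, so [γ ξ] : (((e -> (s -> e)) -> (s -> (e -> e))) -> (s -> (t -> t))).
[γ ξ] is required to be (((e -> (s -> e)) -> (s -> (e -> e))) -> (s -> (t -> t))). ξ : e cannot yield (((e -> (s -> e)) -> (s -> (e -> e))) -> (s -> (t -> t))) as functor, so γ : (e -> (((e -> (s -> e)) -> (s -> (e -> e))) -> (s -> (t -> t)))).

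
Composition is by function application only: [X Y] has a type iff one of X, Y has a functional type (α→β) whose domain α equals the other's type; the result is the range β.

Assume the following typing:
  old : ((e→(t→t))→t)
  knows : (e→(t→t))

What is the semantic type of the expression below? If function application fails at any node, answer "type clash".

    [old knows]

At [old knows], old : ((e→(t→t))→t) takes knows : (e→(t→t)), giving t.

t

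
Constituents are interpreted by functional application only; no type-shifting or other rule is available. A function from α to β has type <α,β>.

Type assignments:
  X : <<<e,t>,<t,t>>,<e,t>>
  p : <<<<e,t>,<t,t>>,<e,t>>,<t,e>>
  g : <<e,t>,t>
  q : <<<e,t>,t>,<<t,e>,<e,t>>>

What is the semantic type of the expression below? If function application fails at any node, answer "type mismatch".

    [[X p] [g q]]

<e,t>

[X p]: p is <<<<e,t>,<t,t>>,<e,t>>,<t,e>>, X is <<<e,t>,<t,t>>,<e,t>>; result <t,e>.
[g q]: q is <<<e,t>,t>,<<t,e>,<e,t>>>, g is <<e,t>,t>; result <<t,e>,<e,t>>.
[[X p] [g q]]: [g q] is <<t,e>,<e,t>>, [X p] is <t,e>; result <e,t>.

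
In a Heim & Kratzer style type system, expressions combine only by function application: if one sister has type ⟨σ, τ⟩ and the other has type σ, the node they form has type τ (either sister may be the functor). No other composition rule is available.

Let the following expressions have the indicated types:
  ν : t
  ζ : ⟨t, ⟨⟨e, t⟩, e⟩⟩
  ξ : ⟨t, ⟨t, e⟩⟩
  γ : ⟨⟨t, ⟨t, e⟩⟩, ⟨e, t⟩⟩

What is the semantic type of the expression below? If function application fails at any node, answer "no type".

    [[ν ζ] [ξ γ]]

e

[ν ζ]: ζ is ⟨t, ⟨⟨e, t⟩, e⟩⟩, ν is t; result ⟨⟨e, t⟩, e⟩.
[ξ γ]: γ is ⟨⟨t, ⟨t, e⟩⟩, ⟨e, t⟩⟩, ξ is ⟨t, ⟨t, e⟩⟩; result ⟨e, t⟩.
[[ν ζ] [ξ γ]]: [ν ζ] is ⟨⟨e, t⟩, e⟩, [ξ γ] is ⟨e, t⟩; result e.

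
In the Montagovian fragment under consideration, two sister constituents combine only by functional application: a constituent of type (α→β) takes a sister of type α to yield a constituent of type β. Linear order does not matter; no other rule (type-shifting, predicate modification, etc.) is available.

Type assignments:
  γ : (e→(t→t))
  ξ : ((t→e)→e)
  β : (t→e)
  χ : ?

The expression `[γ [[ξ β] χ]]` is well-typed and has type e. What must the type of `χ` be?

(e→((e→(t→t))→e))

At [γ [[ξ β] χ]] (required: e): γ is (e→(t→t)), which is not a function with range e; hence [[ξ β] χ] is the functor — type ((e→(t→t))→e).
At [[ξ β] χ] (required: ((e→(t→t))→e)): [ξ β] is e, which is not a function with range ((e→(t→t))→e); hence χ is the functor — type (e→((e→(t→t))→e)).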